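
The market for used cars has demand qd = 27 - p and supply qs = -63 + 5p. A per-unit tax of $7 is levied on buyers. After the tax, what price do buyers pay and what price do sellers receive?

Pre-tax equilibrium: p* = 15, q* = 12.
Tax on buyers shifts demand to qd = 27 − 1(p + 7) = 20 - p.
20 - p = -63 + 5p gives seller price ps = 83/6; buyers pay pb = 83/6 + 7 = 125/6.
New quantity: q = 27 − 1(125/6) = 37/6.

Buyers pay 125/6, sellers receive 83/6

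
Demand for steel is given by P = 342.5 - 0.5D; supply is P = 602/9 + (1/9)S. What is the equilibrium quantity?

Q* = 451

Set the two price expressions equal: 342.5 - 0.5Q = 602/9 + (1/9)Q.
4961/18 = (11/18)Q, so Q* = 451.
P* = 342.5 − (0.5)(451) = 117.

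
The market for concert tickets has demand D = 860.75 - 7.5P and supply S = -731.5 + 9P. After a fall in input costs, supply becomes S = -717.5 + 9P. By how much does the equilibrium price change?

ΔP = -28/33

Original equilibrium: P* = 96.5, Q* = 137.
New equilibrium: 860.75 - 7.5P = -717.5 + 9P, so 1578.25 = 16.5P and P' = 6313/66; Q' = 860.75 − 7.5(6313/66) = 1577/11.
Change in price: 6313/66 − 96.5 = -28/33.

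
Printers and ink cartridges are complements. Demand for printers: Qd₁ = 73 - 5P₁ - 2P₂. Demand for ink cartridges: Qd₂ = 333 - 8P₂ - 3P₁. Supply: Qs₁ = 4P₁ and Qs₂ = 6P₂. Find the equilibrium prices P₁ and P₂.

P₁ = 89/30, P₂ = 23.15

Market 1: 73 - 5P₁ - 2P₂ = 4P₁ → 9P₁ + 2P₂ = 73.
Market 2: 14P₂ + 3P₁ = 333.
Eliminating P₂: 14×(1) − 2×(2) gives 120P₁ = 356, so P₁ = 89/30.
Back-substitute into (2): P₂ = (333 − 3×89/30) / 14 = 23.15.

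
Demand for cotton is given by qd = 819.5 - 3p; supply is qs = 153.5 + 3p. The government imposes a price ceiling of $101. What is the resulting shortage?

Shortage = 60

Equilibrium price would be p* = 111, so the ceiling at 101 binds.
At p = 101: qd = 819.5 − 3(101) = 516.5, qs = 153.5 + 3(101) = 456.5.
Shortage = 516.5 − 456.5 = 60.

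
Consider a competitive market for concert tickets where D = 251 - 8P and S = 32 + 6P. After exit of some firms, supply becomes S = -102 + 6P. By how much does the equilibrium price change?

ΔP = 67/7

Original equilibrium: P* = 219/14, Q* = 881/7.
New equilibrium: 251 - 8P = -102 + 6P, so 353 = 14P and P' = 353/14; Q' = 251 − 8(353/14) = 345/7.
Change in price: 353/14 − 219/14 = 67/7.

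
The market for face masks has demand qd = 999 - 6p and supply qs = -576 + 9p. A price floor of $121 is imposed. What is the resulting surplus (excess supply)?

Equilibrium price would be p* = 105, so the floor at 121 binds.
At p = 121: qd = 273, qs = 513.
Surplus = 513 − 273 = 240.

Surplus = 240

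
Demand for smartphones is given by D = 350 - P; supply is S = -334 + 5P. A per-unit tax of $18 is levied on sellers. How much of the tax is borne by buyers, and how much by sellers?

Pre-tax equilibrium: P* = 114, Q* = 236.
Tax on sellers shifts supply to S = -334 + 5(P − 18) = -424 + 5P.
350 - P = -424 + 5P gives buyer price Pb = 129; sellers receive Ps = 129 − 18 = 111.
New quantity: Q = 350 − 1(129) = 221.
Buyer burden = 129 − 114 = 15; seller burden = 114 − 111 = 3.

Buyers bear $15, sellers bear $3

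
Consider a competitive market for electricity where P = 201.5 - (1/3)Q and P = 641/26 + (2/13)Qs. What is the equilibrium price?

P* = 80.5

Set the two price expressions equal: 201.5 - (1/3)Q = 641/26 + (2/13)Q.
2299/13 = (19/39)Q, so Q* = 363.
P* = 201.5 − (1/3)(363) = 80.5.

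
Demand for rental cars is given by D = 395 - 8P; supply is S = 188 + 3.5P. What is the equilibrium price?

P* = 18

Set D = S: 395 - 8P = 188 + 3.5P.
207 = 11.5P, so P* = 18.
Q* = 395 − 8(18) = 251.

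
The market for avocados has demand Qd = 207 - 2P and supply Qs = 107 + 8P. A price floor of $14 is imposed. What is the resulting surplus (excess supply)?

Surplus = 40

Equilibrium price would be P* = 10, so the floor at 14 binds.
At P = 14: Qd = 179, Qs = 219.
Surplus = 219 − 179 = 40.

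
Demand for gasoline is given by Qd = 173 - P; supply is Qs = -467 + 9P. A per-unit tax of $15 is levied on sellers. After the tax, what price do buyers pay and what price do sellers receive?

Pre-tax equilibrium: P* = 64, Q* = 109.
Tax on sellers shifts supply to Qs = -467 + 9(P − 15) = -602 + 9P.
173 - P = -602 + 9P gives buyer price Pb = 77.5; sellers receive Ps = 77.5 − 15 = 62.5.
New quantity: Q = 173 − 1(77.5) = 95.5.

Buyers pay $77.5, sellers receive $62.5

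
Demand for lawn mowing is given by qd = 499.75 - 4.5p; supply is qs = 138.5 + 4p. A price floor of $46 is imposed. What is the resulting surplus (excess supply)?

Equilibrium price would be p* = 42.5, so the floor at 46 binds.
At p = 46: qd = 292.75, qs = 322.5.
Surplus = 322.5 − 292.75 = 29.75.

Surplus = 29.75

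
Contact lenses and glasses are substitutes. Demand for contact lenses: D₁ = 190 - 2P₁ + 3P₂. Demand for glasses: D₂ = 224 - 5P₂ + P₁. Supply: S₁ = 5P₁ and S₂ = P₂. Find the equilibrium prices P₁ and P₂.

Market 1: 190 - 2P₁ + 3P₂ = 5P₁ → 7P₁ - 3P₂ = 190.
Market 2: 6P₂ - P₁ = 224.
Eliminating P₂: 6×(1) + 3×(2) gives 39P₁ = 1812, so P₁ = 604/13.
Back-substitute into (2): P₂ = (224 + 1×604/13) / 6 = 586/13.

P₁ = 604/13, P₂ = 586/13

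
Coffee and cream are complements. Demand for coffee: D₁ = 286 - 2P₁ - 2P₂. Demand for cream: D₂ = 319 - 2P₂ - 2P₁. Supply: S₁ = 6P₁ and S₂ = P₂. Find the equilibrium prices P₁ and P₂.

P₁ = 11, P₂ = 99

Market 1: 286 - 2P₁ - 2P₂ = 6P₁ → 8P₁ + 2P₂ = 286.
Market 2: 3P₂ + 2P₁ = 319.
Eliminating P₂: 3×(1) − 2×(2) gives 20P₁ = 220, so P₁ = 11.
Back-substitute into (2): P₂ = (319 − 2×11) / 3 = 99.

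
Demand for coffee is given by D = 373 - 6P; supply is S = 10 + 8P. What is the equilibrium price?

P* = 363/14

Set D = S: 373 - 6P = 10 + 8P.
363 = 14P, so P* = 363/14.
Q* = 373 − 6(363/14) = 1522/7.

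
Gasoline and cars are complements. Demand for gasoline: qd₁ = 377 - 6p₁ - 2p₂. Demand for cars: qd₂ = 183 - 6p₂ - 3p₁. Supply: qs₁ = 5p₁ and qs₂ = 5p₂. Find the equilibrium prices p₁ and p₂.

Market 1: 377 - 6p₁ - 2p₂ = 5p₁ → 11p₁ + 2p₂ = 377.
Market 2: 11p₂ + 3p₁ = 183.
Eliminating p₂: 11×(1) − 2×(2) gives 115p₁ = 3781, so p₁ = 3781/115.
Back-substitute into (2): p₂ = (183 − 3×3781/115) / 11 = 882/115.

p₁ = 3781/115, p₂ = 882/115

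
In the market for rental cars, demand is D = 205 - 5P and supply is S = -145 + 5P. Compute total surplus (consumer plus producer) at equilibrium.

Equilibrium: 205 - 5P = -145 + 5P gives P* = 35, Q* = 30.
Demand choke price: P = 41; supply starts at P = 29.
CS = ½(41 − 35)(30) = 90; PS = ½(35 − 29)(30) = 90.

Total surplus = 180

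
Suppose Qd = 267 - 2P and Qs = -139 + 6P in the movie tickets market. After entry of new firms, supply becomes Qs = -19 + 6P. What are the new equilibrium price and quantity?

P' = 35.75, Q' = 195.5

Original equilibrium: P* = 50.75, Q* = 165.5.
New equilibrium: 267 - 2P = -19 + 6P, so 286 = 8P and P' = 35.75; Q' = 267 − 2(35.75) = 195.5.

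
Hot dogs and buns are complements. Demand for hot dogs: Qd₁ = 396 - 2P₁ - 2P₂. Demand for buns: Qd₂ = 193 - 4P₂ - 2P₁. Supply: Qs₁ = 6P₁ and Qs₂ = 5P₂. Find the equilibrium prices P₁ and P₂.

P₁ = 1589/34, P₂ = 188/17

Market 1: 396 - 2P₁ - 2P₂ = 6P₁ → 8P₁ + 2P₂ = 396.
Market 2: 9P₂ + 2P₁ = 193.
Eliminating P₂: 9×(1) − 2×(2) gives 68P₁ = 3178, so P₁ = 1589/34.
Back-substitute into (2): P₂ = (193 − 2×1589/34) / 9 = 188/17.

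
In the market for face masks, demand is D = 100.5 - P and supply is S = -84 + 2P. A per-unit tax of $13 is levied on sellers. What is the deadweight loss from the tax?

Pre-tax equilibrium: P* = 61.5, Q* = 39.
Tax on sellers shifts supply to S = -84 + 2(P − 13) = -110 + 2P.
100.5 - P = -110 + 2P gives buyer price Pb = 421/6; sellers receive Ps = 421/6 − 13 = 343/6.
New quantity: Q = 100.5 − 1(421/6) = 91/3.
DWL = ½ × 13 × (39 − 91/3) = 169/3.

Deadweight loss = 169/3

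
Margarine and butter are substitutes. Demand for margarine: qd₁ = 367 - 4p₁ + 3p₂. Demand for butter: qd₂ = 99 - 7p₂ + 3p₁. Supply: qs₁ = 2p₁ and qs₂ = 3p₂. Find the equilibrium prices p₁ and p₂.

p₁ = 3967/51, p₂ = 565/17

Market 1: 367 - 4p₁ + 3p₂ = 2p₁ → 6p₁ - 3p₂ = 367.
Market 2: 10p₂ - 3p₁ = 99.
Eliminating p₂: 10×(1) + 3×(2) gives 51p₁ = 3967, so p₁ = 3967/51.
Back-substitute into (2): p₂ = (99 + 3×3967/51) / 10 = 565/17.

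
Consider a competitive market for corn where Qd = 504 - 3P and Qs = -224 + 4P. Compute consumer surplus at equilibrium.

Equilibrium: 504 - 3P = -224 + 4P gives P* = 104, Q* = 192.
Demand choke price (Qd = 0): P = 168.
CS = ½(168 − 104)(192) = 6144.

Consumer surplus = 6144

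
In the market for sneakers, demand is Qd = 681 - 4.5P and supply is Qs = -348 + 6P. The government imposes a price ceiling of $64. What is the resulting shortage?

Shortage = 357

Equilibrium price would be P* = 98, so the ceiling at 64 binds.
At P = 64: Qd = 681 − 4.5(64) = 393, Qs = -348 + 6(64) = 36.
Shortage = 393 − 36 = 357.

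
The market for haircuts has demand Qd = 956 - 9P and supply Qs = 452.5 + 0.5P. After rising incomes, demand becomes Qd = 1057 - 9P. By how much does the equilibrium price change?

Original equilibrium: P* = 53, Q* = 479.
New equilibrium: 1057 - 9P = 452.5 + 0.5P, so 604.5 = 9.5P and P' = 1209/19; Q' = 1057 − 9(1209/19) = 9202/19.
Change in price: 1209/19 − 53 = 202/19.

ΔP = 202/19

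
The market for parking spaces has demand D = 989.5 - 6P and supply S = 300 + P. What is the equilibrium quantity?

Set D = S: 989.5 - 6P = 300 + P.
689.5 = 7P, so P* = 98.5.
Q* = 989.5 − 6(98.5) = 398.5.

Q* = 398.5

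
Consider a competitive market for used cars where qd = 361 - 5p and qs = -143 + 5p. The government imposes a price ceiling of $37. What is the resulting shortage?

Equilibrium price would be p* = 50.4, so the ceiling at 37 binds.
At p = 37: qd = 361 − 5(37) = 176, qs = -143 + 5(37) = 42.
Shortage = 176 − 42 = 134.

Shortage = 134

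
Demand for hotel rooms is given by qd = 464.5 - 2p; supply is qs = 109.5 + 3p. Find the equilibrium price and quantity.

p* = 71, q* = 322.5

Set qd = qs: 464.5 - 2p = 109.5 + 3p.
355 = 5p, so p* = 71.
q* = 464.5 − 2(71) = 322.5.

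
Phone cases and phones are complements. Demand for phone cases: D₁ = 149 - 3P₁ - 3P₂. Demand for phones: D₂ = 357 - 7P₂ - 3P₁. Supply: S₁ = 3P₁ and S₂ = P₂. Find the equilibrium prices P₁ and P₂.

Market 1: 149 - 3P₁ - 3P₂ = 3P₁ → 6P₁ + 3P₂ = 149.
Market 2: 8P₂ + 3P₁ = 357.
Eliminating P₂: 8×(1) − 3×(2) gives 39P₁ = 121, so P₁ = 121/39.
Back-substitute into (2): P₂ = (357 − 3×121/39) / 8 = 565/13.

P₁ = 121/39, P₂ = 565/13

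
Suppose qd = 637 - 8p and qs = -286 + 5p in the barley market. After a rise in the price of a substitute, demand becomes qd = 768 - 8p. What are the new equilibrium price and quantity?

Original equilibrium: p* = 71, q* = 69.
New equilibrium: 768 - 8p = -286 + 5p, so 1054 = 13p and p' = 1054/13; q' = 768 − 8(1054/13) = 1552/13.

p' = 1054/13, q' = 1552/13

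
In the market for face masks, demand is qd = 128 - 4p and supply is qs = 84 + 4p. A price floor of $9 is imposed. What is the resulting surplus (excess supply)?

Equilibrium price would be p* = 5.5, so the floor at 9 binds.
At p = 9: qd = 92, qs = 120.
Surplus = 120 − 92 = 28.

Surplus = 28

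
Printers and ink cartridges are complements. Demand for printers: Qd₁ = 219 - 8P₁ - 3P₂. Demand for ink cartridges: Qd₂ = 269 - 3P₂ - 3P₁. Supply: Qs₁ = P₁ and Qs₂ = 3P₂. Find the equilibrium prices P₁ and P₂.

P₁ = 169/15, P₂ = 39.2

Market 1: 219 - 8P₁ - 3P₂ = P₁ → 9P₁ + 3P₂ = 219.
Market 2: 6P₂ + 3P₁ = 269.
Eliminating P₂: 6×(1) − 3×(2) gives 45P₁ = 507, so P₁ = 169/15.
Back-substitute into (2): P₂ = (269 − 3×169/15) / 6 = 39.2.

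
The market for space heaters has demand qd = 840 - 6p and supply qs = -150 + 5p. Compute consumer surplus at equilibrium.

Consumer surplus = 7500

Equilibrium: 840 - 6p = -150 + 5p gives p* = 90, q* = 300.
Demand choke price (qd = 0): p = 140.
CS = ½(140 − 90)(300) = 7500.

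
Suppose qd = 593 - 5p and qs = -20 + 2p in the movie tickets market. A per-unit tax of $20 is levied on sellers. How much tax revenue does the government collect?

Pre-tax equilibrium: p* = 613/7, q* = 1086/7.
Tax on sellers shifts supply to qs = -20 + 2(p − 20) = -60 + 2p.
593 - 5p = -60 + 2p gives buyer price pb = 653/7; sellers receive ps = 653/7 − 20 = 513/7.
New quantity: q = 593 − 5(653/7) = 886/7.
Revenue = 20 × 886/7 = 17720/7.

Tax revenue = 17720/7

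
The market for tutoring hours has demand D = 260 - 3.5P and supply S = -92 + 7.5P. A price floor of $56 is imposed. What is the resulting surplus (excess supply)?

Equilibrium price would be P* = 32, so the floor at 56 binds.
At P = 56: D = 64, S = 328.
Surplus = 328 − 64 = 264.

Surplus = 264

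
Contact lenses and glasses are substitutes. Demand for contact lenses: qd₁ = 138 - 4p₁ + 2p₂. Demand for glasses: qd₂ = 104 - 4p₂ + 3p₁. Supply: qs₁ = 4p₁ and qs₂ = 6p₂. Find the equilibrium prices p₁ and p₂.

Market 1: 138 - 4p₁ + 2p₂ = 4p₁ → 8p₁ - 2p₂ = 138.
Market 2: 10p₂ - 3p₁ = 104.
Eliminating p₂: 10×(1) + 2×(2) gives 74p₁ = 1588, so p₁ = 794/37.
Back-substitute into (2): p₂ = (104 + 3×794/37) / 10 = 623/37.

p₁ = 794/37, p₂ = 623/37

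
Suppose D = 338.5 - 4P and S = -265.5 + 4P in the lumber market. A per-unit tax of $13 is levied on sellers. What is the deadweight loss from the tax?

Deadweight loss = 169

Pre-tax equilibrium: P* = 75.5, Q* = 36.5.
Tax on sellers shifts supply to S = -265.5 + 4(P − 13) = -317.5 + 4P.
338.5 - 4P = -317.5 + 4P gives buyer price Pb = 82; sellers receive Ps = 82 − 13 = 69.
New quantity: Q = 338.5 − 4(82) = 10.5.
DWL = ½ × 13 × (36.5 − 10.5) = 169.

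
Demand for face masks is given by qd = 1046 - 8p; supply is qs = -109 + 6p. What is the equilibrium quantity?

q* = 386

Set qd = qs: 1046 - 8p = -109 + 6p.
1155 = 14p, so p* = 82.5.
q* = 1046 − 8(82.5) = 386.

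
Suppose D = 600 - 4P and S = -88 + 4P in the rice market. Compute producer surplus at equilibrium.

Equilibrium: 600 - 4P = -88 + 4P gives P* = 86, Q* = 256.
Supply starts at P = 22 (where S = 0).
PS = ½(86 − 22)(256) = 8192.

Producer surplus = 8192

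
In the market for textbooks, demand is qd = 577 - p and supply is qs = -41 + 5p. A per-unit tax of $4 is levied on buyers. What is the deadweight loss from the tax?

Deadweight loss = 20/3

Pre-tax equilibrium: p* = 103, q* = 474.
Tax on buyers shifts demand to qd = 577 − 1(p + 4) = 573 - p.
573 - p = -41 + 5p gives seller price ps = 307/3; buyers pay pb = 307/3 + 4 = 319/3.
New quantity: q = 577 − 1(319/3) = 1412/3.
DWL = ½ × 4 × (474 − 1412/3) = 20/3.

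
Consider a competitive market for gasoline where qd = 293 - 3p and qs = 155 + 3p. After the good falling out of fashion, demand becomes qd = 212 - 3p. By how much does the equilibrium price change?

Original equilibrium: p* = 23, q* = 224.
New equilibrium: 212 - 3p = 155 + 3p, so 57 = 6p and p' = 9.5; q' = 212 − 3(9.5) = 183.5.
Change in price: 9.5 − 23 = -13.5.

Δp = -13.5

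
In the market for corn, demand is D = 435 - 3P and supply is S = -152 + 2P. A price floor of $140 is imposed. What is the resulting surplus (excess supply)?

Equilibrium price would be P* = 117.4, so the floor at 140 binds.
At P = 140: D = 15, S = 128.
Surplus = 128 − 15 = 113.

Surplus = 113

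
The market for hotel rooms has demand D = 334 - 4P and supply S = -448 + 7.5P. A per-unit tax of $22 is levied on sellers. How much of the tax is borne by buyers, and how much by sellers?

Buyers bear 330/23, sellers bear 176/23

Pre-tax equilibrium: P* = 68, Q* = 62.
Tax on sellers shifts supply to S = -448 + 7.5(P − 22) = -613 + 7.5P.
334 - 4P = -613 + 7.5P gives buyer price Pb = 1894/23; sellers receive Ps = 1894/23 − 22 = 1388/23.
New quantity: Q = 334 − 4(1894/23) = 106/23.
Buyer burden = 1894/23 − 68 = 330/23; seller burden = 68 − 1388/23 = 176/23.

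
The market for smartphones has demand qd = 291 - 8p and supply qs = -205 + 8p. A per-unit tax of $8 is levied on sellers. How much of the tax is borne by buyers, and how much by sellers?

Buyers bear $4, sellers bear $4

Pre-tax equilibrium: p* = 31, q* = 43.
Tax on sellers shifts supply to qs = -205 + 8(p − 8) = -269 + 8p.
291 - 8p = -269 + 8p gives buyer price pb = 35; sellers receive ps = 35 − 8 = 27.
New quantity: q = 291 − 8(35) = 11.
Buyer burden = 35 − 31 = 4; seller burden = 31 − 27 = 4.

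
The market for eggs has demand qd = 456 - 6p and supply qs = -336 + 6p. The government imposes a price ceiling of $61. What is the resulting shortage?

Shortage = 60

Equilibrium price would be p* = 66, so the ceiling at 61 binds.
At p = 61: qd = 456 − 6(61) = 90, qs = -336 + 6(61) = 30.
Shortage = 90 − 30 = 60.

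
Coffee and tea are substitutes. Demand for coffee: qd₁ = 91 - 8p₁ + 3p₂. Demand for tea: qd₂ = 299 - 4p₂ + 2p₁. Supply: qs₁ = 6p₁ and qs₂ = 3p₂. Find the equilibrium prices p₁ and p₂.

Market 1: 91 - 8p₁ + 3p₂ = 6p₁ → 14p₁ - 3p₂ = 91.
Market 2: 7p₂ - 2p₁ = 299.
Eliminating p₂: 7×(1) + 3×(2) gives 92p₁ = 1534, so p₁ = 767/46.
Back-substitute into (2): p₂ = (299 + 2×767/46) / 7 = 1092/23.

p₁ = 767/46, p₂ = 1092/23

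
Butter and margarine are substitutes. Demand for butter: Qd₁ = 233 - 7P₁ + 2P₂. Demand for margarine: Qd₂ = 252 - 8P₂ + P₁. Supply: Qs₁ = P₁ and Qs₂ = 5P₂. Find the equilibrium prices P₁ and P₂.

Market 1: 233 - 7P₁ + 2P₂ = P₁ → 8P₁ - 2P₂ = 233.
Market 2: 13P₂ - P₁ = 252.
Eliminating P₂: 13×(1) + 2×(2) gives 102P₁ = 3533, so P₁ = 3533/102.
Back-substitute into (2): P₂ = (252 + 1×3533/102) / 13 = 2249/102.

P₁ = 3533/102, P₂ = 2249/102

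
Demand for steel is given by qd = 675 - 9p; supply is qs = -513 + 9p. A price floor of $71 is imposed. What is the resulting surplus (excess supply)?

Surplus = 90

Equilibrium price would be p* = 66, so the floor at 71 binds.
At p = 71: qd = 36, qs = 126.
Surplus = 126 − 36 = 90.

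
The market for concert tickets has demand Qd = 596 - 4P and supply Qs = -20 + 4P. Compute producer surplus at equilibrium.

Producer surplus = 10368

Equilibrium: 596 - 4P = -20 + 4P gives P* = 77, Q* = 288.
Supply starts at P = 5 (where Qs = 0).
PS = ½(77 − 5)(288) = 10368.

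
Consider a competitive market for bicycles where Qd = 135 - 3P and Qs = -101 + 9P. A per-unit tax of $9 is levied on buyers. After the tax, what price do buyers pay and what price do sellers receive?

Buyers pay 317/12, sellers receive 209/12

Pre-tax equilibrium: P* = 59/3, Q* = 76.
Tax on buyers shifts demand to Qd = 135 − 3(P + 9) = 108 - 3P.
108 - 3P = -101 + 9P gives seller price Ps = 209/12; buyers pay Pb = 209/12 + 9 = 317/12.
New quantity: Q = 135 − 3(317/12) = 55.75.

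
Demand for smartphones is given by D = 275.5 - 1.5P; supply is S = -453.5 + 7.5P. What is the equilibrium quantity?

Set D = S: 275.5 - 1.5P = -453.5 + 7.5P.
729 = 9P, so P* = 81.
Q* = 275.5 − 1.5(81) = 154.

Q* = 154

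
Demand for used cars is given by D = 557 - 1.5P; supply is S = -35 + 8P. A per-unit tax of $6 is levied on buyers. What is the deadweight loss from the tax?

Pre-tax equilibrium: P* = 1184/19, Q* = 8807/19.
Tax on buyers shifts demand to D = 557 − 1.5(P + 6) = 548 - 1.5P.
548 - 1.5P = -35 + 8P gives seller price Ps = 1166/19; buyers pay Pb = 1166/19 + 6 = 1280/19.
New quantity: Q = 557 − 1.5(1280/19) = 8663/19.
DWL = ½ × 6 × (8807/19 − 8663/19) = 432/19.

Deadweight loss = 432/19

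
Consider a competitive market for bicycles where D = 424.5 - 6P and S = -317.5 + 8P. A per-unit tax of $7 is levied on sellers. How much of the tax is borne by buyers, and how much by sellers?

Pre-tax equilibrium: P* = 53, Q* = 106.5.
Tax on sellers shifts supply to S = -317.5 + 8(P − 7) = -373.5 + 8P.
424.5 - 6P = -373.5 + 8P gives buyer price Pb = 57; sellers receive Ps = 57 − 7 = 50.
New quantity: Q = 424.5 − 6(57) = 82.5.
Buyer burden = 57 − 53 = 4; seller burden = 53 − 50 = 3.

Buyers bear $4, sellers bear $3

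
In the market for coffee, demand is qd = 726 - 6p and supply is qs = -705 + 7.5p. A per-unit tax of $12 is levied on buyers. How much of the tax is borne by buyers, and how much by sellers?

Buyers bear 20/3, sellers bear 16/3

Pre-tax equilibrium: p* = 106, q* = 90.
Tax on buyers shifts demand to qd = 726 − 6(p + 12) = 654 - 6p.
654 - 6p = -705 + 7.5p gives seller price ps = 302/3; buyers pay pb = 302/3 + 12 = 338/3.
New quantity: q = 726 − 6(338/3) = 50.
Buyer burden = 338/3 − 106 = 20/3; seller burden = 106 − 302/3 = 16/3.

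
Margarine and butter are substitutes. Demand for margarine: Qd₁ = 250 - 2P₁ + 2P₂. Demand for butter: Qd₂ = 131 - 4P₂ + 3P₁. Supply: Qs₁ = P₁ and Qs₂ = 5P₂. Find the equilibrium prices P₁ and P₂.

Market 1: 250 - 2P₁ + 2P₂ = P₁ → 3P₁ - 2P₂ = 250.
Market 2: 9P₂ - 3P₁ = 131.
Eliminating P₂: 9×(1) + 2×(2) gives 21P₁ = 2512, so P₁ = 2512/21.
Back-substitute into (2): P₂ = (131 + 3×2512/21) / 9 = 381/7.

P₁ = 2512/21, P₂ = 381/7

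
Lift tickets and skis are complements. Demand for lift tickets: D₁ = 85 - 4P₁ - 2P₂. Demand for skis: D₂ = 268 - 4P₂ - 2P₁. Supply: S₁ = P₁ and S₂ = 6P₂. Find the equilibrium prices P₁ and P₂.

P₁ = 157/23, P₂ = 585/23

Market 1: 85 - 4P₁ - 2P₂ = P₁ → 5P₁ + 2P₂ = 85.
Market 2: 10P₂ + 2P₁ = 268.
Eliminating P₂: 10×(1) − 2×(2) gives 46P₁ = 314, so P₁ = 157/23.
Back-substitute into (2): P₂ = (268 − 2×157/23) / 10 = 585/23.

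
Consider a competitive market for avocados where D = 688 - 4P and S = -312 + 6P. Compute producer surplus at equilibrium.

Producer surplus = 6912

Equilibrium: 688 - 4P = -312 + 6P gives P* = 100, Q* = 288.
Supply starts at P = 52 (where S = 0).
PS = ½(100 − 52)(288) = 6912.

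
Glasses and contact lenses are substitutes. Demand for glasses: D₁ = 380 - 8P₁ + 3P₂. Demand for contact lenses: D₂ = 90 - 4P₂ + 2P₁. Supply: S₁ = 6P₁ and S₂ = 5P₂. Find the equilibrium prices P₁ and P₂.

P₁ = 30.75, P₂ = 101/6

Market 1: 380 - 8P₁ + 3P₂ = 6P₁ → 14P₁ - 3P₂ = 380.
Market 2: 9P₂ - 2P₁ = 90.
Eliminating P₂: 9×(1) + 3×(2) gives 120P₁ = 3690, so P₁ = 30.75.
Back-substitute into (2): P₂ = (90 + 2×30.75) / 9 = 101/6.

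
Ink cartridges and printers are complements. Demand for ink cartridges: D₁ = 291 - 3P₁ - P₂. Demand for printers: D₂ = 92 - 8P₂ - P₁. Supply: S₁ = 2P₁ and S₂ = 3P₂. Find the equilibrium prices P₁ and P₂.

P₁ = 3109/54, P₂ = 169/54

Market 1: 291 - 3P₁ - P₂ = 2P₁ → 5P₁ + P₂ = 291.
Market 2: 11P₂ + P₁ = 92.
Eliminating P₂: 11×(1) − 1×(2) gives 54P₁ = 3109, so P₁ = 3109/54.
Back-substitute into (2): P₂ = (92 − 1×3109/54) / 11 = 169/54.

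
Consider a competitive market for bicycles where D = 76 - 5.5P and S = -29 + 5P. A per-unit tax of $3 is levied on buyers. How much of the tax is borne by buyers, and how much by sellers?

Pre-tax equilibrium: P* = 10, Q* = 21.
Tax on buyers shifts demand to D = 76 − 5.5(P + 3) = 59.5 - 5.5P.
59.5 - 5.5P = -29 + 5P gives seller price Ps = 59/7; buyers pay Pb = 59/7 + 3 = 80/7.
New quantity: Q = 76 − 5.5(80/7) = 92/7.
Buyer burden = 80/7 − 10 = 10/7; seller burden = 10 − 59/7 = 11/7.

Buyers bear 10/7, sellers bear 11/7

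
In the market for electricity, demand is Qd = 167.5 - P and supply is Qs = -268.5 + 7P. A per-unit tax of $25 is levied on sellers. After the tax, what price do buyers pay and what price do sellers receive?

Pre-tax equilibrium: P* = 54.5, Q* = 113.
Tax on sellers shifts supply to Qs = -268.5 + 7(P − 25) = -443.5 + 7P.
167.5 - P = -443.5 + 7P gives buyer price Pb = 76.375; sellers receive Ps = 76.375 − 25 = 51.375.
New quantity: Q = 167.5 − 1(76.375) = 91.125.

Buyers pay $76.375, sellers receive $51.375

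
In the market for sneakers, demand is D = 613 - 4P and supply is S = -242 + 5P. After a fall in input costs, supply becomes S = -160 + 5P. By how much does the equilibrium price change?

Original equilibrium: P* = 95, Q* = 233.
New equilibrium: 613 - 4P = -160 + 5P, so 773 = 9P and P' = 773/9; Q' = 613 − 4(773/9) = 2425/9.
Change in price: 773/9 − 95 = -82/9.

ΔP = -82/9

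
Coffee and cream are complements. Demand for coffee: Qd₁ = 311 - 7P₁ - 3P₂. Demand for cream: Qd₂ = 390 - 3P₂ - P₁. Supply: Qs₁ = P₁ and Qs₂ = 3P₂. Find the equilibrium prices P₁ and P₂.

Market 1: 311 - 7P₁ - 3P₂ = P₁ → 8P₁ + 3P₂ = 311.
Market 2: 6P₂ + P₁ = 390.
Eliminating P₂: 6×(1) − 3×(2) gives 45P₁ = 696, so P₁ = 232/15.
Back-substitute into (2): P₂ = (390 − 1×232/15) / 6 = 2809/45.

P₁ = 232/15, P₂ = 2809/45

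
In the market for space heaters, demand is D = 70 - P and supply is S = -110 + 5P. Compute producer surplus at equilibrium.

Equilibrium: 70 - P = -110 + 5P gives P* = 30, Q* = 40.
Supply starts at P = 22 (where S = 0).
PS = ½(30 − 22)(40) = 160.

Producer surplus = 160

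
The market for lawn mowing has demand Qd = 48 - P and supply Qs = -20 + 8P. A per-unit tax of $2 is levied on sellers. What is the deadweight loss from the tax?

Pre-tax equilibrium: P* = 68/9, Q* = 364/9.
Tax on sellers shifts supply to Qs = -20 + 8(P − 2) = -36 + 8P.
48 - P = -36 + 8P gives buyer price Pb = 28/3; sellers receive Ps = 28/3 − 2 = 22/3.
New quantity: Q = 48 − 1(28/3) = 116/3.
DWL = ½ × 2 × (364/9 − 116/3) = 16/9.

Deadweight loss = 16/9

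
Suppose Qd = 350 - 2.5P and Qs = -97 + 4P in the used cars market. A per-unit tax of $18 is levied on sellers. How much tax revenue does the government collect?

Pre-tax equilibrium: P* = 894/13, Q* = 2315/13.
Tax on sellers shifts supply to Qs = -97 + 4(P − 18) = -169 + 4P.
350 - 2.5P = -169 + 4P gives buyer price Pb = 1038/13; sellers receive Ps = 1038/13 − 18 = 804/13.
New quantity: Q = 350 − 2.5(1038/13) = 1955/13.
Revenue = 18 × 1955/13 = 35190/13.

Tax revenue = 35190/13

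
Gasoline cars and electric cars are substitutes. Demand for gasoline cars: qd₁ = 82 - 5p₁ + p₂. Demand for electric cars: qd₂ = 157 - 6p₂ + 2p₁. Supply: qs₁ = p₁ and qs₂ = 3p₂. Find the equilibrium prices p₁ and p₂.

Market 1: 82 - 5p₁ + p₂ = p₁ → 6p₁ - p₂ = 82.
Market 2: 9p₂ - 2p₁ = 157.
Eliminating p₂: 9×(1) + 1×(2) gives 52p₁ = 895, so p₁ = 895/52.
Back-substitute into (2): p₂ = (157 + 2×895/52) / 9 = 553/26.

p₁ = 895/52, p₂ = 553/26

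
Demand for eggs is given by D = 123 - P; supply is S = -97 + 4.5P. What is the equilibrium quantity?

Q* = 83

Set D = S: 123 - P = -97 + 4.5P.
220 = 5.5P, so P* = 40.
Q* = 123 − 1(40) = 83.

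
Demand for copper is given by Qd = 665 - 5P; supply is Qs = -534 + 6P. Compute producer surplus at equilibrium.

Equilibrium: 665 - 5P = -534 + 6P gives P* = 109, Q* = 120.
Supply starts at P = 89 (where Qs = 0).
PS = ½(109 − 89)(120) = 1200.

Producer surplus = 1200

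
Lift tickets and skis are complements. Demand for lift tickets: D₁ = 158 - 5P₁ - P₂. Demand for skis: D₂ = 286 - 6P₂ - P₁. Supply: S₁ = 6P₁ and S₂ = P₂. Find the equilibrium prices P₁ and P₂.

P₁ = 205/19, P₂ = 747/19

Market 1: 158 - 5P₁ - P₂ = 6P₁ → 11P₁ + P₂ = 158.
Market 2: 7P₂ + P₁ = 286.
Eliminating P₂: 7×(1) − 1×(2) gives 76P₁ = 820, so P₁ = 205/19.
Back-substitute into (2): P₂ = (286 − 1×205/19) / 7 = 747/19.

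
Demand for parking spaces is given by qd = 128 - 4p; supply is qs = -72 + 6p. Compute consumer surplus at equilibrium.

Equilibrium: 128 - 4p = -72 + 6p gives p* = 20, q* = 48.
Demand choke price (qd = 0): p = 32.
CS = ½(32 − 20)(48) = 288.

Consumer surplus = 288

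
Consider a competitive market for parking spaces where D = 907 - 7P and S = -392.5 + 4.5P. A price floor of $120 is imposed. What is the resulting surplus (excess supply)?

Equilibrium price would be P* = 113, so the floor at 120 binds.
At P = 120: D = 67, S = 147.5.
Surplus = 147.5 − 67 = 80.5.

Surplus = 80.5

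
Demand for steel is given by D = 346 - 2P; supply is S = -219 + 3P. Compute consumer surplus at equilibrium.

Equilibrium: 346 - 2P = -219 + 3P gives P* = 113, Q* = 120.
Demand choke price (D = 0): P = 173.
CS = ½(173 − 113)(120) = 3600.

Consumer surplus = 3600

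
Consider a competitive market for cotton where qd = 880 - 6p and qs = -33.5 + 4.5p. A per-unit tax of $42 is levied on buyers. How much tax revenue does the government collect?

Pre-tax equilibrium: p* = 87, q* = 358.
Tax on buyers shifts demand to qd = 880 − 6(p + 42) = 628 - 6p.
628 - 6p = -33.5 + 4.5p gives seller price ps = 63; buyers pay pb = 63 + 42 = 105.
New quantity: q = 880 − 6(105) = 250.
Revenue = 42 × 250 = 10500.

Tax revenue = 10500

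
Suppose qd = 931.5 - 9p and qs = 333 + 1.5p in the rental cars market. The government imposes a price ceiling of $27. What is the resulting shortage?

Equilibrium price would be p* = 57, so the ceiling at 27 binds.
At p = 27: qd = 931.5 − 9(27) = 688.5, qs = 333 + 1.5(27) = 373.5.
Shortage = 688.5 − 373.5 = 315.

Shortage = 315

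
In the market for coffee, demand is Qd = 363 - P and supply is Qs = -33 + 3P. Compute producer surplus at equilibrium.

Equilibrium: 363 - P = -33 + 3P gives P* = 99, Q* = 264.
Supply starts at P = 11 (where Qs = 0).
PS = ½(99 − 11)(264) = 11616.

Producer surplus = 11616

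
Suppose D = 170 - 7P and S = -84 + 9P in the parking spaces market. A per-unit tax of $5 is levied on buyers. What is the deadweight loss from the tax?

Deadweight loss = 49.21875

Pre-tax equilibrium: P* = 15.875, Q* = 58.875.
Tax on buyers shifts demand to D = 170 − 7(P + 5) = 135 - 7P.
135 - 7P = -84 + 9P gives seller price Ps = 13.6875; buyers pay Pb = 13.6875 + 5 = 18.6875.
New quantity: Q = 170 − 7(18.6875) = 39.1875.
DWL = ½ × 5 × (58.875 − 39.1875) = 49.21875.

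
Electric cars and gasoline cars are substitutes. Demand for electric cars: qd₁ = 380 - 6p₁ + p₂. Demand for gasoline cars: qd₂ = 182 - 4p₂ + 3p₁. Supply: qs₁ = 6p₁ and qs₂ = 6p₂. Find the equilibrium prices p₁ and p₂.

p₁ = 3982/117, p₂ = 1108/39

Market 1: 380 - 6p₁ + p₂ = 6p₁ → 12p₁ - p₂ = 380.
Market 2: 10p₂ - 3p₁ = 182.
Eliminating p₂: 10×(1) + 1×(2) gives 117p₁ = 3982, so p₁ = 3982/117.
Back-substitute into (2): p₂ = (182 + 3×3982/117) / 10 = 1108/39.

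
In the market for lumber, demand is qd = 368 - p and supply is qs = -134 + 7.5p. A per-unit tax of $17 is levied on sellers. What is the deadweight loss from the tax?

Deadweight loss = 127.5

Pre-tax equilibrium: p* = 1004/17, q* = 5252/17.
Tax on sellers shifts supply to qs = -134 + 7.5(p − 17) = -261.5 + 7.5p.
368 - p = -261.5 + 7.5p gives buyer price pb = 1259/17; sellers receive ps = 1259/17 − 17 = 970/17.
New quantity: q = 368 − 1(1259/17) = 4997/17.
DWL = ½ × 17 × (5252/17 − 4997/17) = 127.5.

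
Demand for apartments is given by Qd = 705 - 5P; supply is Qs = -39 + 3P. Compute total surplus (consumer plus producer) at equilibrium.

Total surplus = 15360

Equilibrium: 705 - 5P = -39 + 3P gives P* = 93, Q* = 240.
Demand choke price: P = 141; supply starts at P = 13.
CS = ½(141 − 93)(240) = 5760; PS = ½(93 − 13)(240) = 9600.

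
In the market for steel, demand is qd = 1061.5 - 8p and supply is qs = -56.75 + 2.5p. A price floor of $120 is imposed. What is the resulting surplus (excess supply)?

Surplus = 141.75

Equilibrium price would be p* = 106.5, so the floor at 120 binds.
At p = 120: qd = 101.5, qs = 243.25.
Surplus = 243.25 − 101.5 = 141.75.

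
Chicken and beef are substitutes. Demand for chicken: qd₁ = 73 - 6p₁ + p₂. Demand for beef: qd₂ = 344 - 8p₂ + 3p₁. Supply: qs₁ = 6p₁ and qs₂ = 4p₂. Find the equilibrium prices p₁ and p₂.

Market 1: 73 - 6p₁ + p₂ = 6p₁ → 12p₁ - p₂ = 73.
Market 2: 12p₂ - 3p₁ = 344.
Eliminating p₂: 12×(1) + 1×(2) gives 141p₁ = 1220, so p₁ = 1220/141.
Back-substitute into (2): p₂ = (344 + 3×1220/141) / 12 = 1449/47.

p₁ = 1220/141, p₂ = 1449/47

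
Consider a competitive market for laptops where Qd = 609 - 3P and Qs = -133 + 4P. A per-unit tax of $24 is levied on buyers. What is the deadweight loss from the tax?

Deadweight loss = 3456/7

Pre-tax equilibrium: P* = 106, Q* = 291.
Tax on buyers shifts demand to Qd = 609 − 3(P + 24) = 537 - 3P.
537 - 3P = -133 + 4P gives seller price Ps = 670/7; buyers pay Pb = 670/7 + 24 = 838/7.
New quantity: Q = 609 − 3(838/7) = 1749/7.
DWL = ½ × 24 × (291 − 1749/7) = 3456/7.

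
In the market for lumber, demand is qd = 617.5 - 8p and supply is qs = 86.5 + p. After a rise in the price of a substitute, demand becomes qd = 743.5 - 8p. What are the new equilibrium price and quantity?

p' = 73, q' = 159.5

Original equilibrium: p* = 59, q* = 145.5.
New equilibrium: 743.5 - 8p = 86.5 + p, so 657 = 9p and p' = 73; q' = 743.5 − 8(73) = 159.5.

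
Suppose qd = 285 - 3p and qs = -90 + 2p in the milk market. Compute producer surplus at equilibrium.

Equilibrium: 285 - 3p = -90 + 2p gives p* = 75, q* = 60.
Supply starts at p = 45 (where qs = 0).
PS = ½(75 − 45)(60) = 900.

Producer surplus = 900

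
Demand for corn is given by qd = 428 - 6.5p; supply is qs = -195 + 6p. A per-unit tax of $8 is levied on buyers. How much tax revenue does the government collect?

Pre-tax equilibrium: p* = 49.84, q* = 104.04.
Tax on buyers shifts demand to qd = 428 − 6.5(p + 8) = 376 - 6.5p.
376 - 6.5p = -195 + 6p gives seller price ps = 45.68; buyers pay pb = 45.68 + 8 = 53.68.
New quantity: q = 428 − 6.5(53.68) = 79.08.
Revenue = 8 × 79.08 = 632.64.

Tax revenue = 632.64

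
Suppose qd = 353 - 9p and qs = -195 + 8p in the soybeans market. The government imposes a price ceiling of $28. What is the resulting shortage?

Equilibrium price would be p* = 548/17, so the ceiling at 28 binds.
At p = 28: qd = 353 − 9(28) = 101, qs = -195 + 8(28) = 29.
Shortage = 101 − 29 = 72.

Shortage = 72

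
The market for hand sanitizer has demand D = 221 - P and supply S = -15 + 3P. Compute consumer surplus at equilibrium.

Consumer surplus = 13122

Equilibrium: 221 - P = -15 + 3P gives P* = 59, Q* = 162.
Demand choke price (D = 0): P = 221.
CS = ½(221 − 59)(162) = 13122.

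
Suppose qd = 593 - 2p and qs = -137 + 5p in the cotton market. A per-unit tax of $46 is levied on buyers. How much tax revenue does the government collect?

Tax revenue = 102626/7

Pre-tax equilibrium: p* = 730/7, q* = 2691/7.
Tax on buyers shifts demand to qd = 593 − 2(p + 46) = 501 - 2p.
501 - 2p = -137 + 5p gives seller price ps = 638/7; buyers pay pb = 638/7 + 46 = 960/7.
New quantity: q = 593 − 2(960/7) = 2231/7.
Revenue = 46 × 2231/7 = 102626/7.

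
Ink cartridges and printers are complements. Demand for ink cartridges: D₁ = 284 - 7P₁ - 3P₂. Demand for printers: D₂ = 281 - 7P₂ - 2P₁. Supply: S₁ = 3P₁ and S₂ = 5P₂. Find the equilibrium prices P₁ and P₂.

Market 1: 284 - 7P₁ - 3P₂ = 3P₁ → 10P₁ + 3P₂ = 284.
Market 2: 12P₂ + 2P₁ = 281.
Eliminating P₂: 12×(1) − 3×(2) gives 114P₁ = 2565, so P₁ = 22.5.
Back-substitute into (2): P₂ = (281 − 2×22.5) / 12 = 59/3.

P₁ = 22.5, P₂ = 59/3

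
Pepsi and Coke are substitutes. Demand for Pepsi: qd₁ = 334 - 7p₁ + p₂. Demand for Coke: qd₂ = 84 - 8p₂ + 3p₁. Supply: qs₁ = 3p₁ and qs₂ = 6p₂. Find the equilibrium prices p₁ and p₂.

p₁ = 4760/137, p₂ = 1842/137

Market 1: 334 - 7p₁ + p₂ = 3p₁ → 10p₁ - p₂ = 334.
Market 2: 14p₂ - 3p₁ = 84.
Eliminating p₂: 14×(1) + 1×(2) gives 137p₁ = 4760, so p₁ = 4760/137.
Back-substitute into (2): p₂ = (84 + 3×4760/137) / 14 = 1842/137.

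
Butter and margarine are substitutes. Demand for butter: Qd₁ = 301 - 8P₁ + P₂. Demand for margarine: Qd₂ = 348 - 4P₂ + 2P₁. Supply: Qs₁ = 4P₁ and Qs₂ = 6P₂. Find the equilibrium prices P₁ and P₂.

Market 1: 301 - 8P₁ + P₂ = 4P₁ → 12P₁ - P₂ = 301.
Market 2: 10P₂ - 2P₁ = 348.
Eliminating P₂: 10×(1) + 1×(2) gives 118P₁ = 3358, so P₁ = 1679/59.
Back-substitute into (2): P₂ = (348 + 2×1679/59) / 10 = 2389/59.

P₁ = 1679/59, P₂ = 2389/59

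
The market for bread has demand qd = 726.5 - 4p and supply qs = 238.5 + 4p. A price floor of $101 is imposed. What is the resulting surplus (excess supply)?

Equilibrium price would be p* = 61, so the floor at 101 binds.
At p = 101: qd = 322.5, qs = 642.5.
Surplus = 642.5 − 322.5 = 320.

Surplus = 320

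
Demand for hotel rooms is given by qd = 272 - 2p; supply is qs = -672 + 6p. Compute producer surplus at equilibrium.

Equilibrium: 272 - 2p = -672 + 6p gives p* = 118, q* = 36.
Supply starts at p = 112 (where qs = 0).
PS = ½(118 − 112)(36) = 108.

Producer surplus = 108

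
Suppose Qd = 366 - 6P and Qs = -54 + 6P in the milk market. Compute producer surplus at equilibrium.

Producer surplus = 2028

Equilibrium: 366 - 6P = -54 + 6P gives P* = 35, Q* = 156.
Supply starts at P = 9 (where Qs = 0).
PS = ½(35 − 9)(156) = 2028.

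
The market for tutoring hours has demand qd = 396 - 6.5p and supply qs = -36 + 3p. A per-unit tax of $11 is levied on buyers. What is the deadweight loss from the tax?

Deadweight loss = 4719/38

Pre-tax equilibrium: p* = 864/19, q* = 1908/19.
Tax on buyers shifts demand to qd = 396 − 6.5(p + 11) = 324.5 - 6.5p.
324.5 - 6.5p = -36 + 3p gives seller price ps = 721/19; buyers pay pb = 721/19 + 11 = 930/19.
New quantity: q = 396 − 6.5(930/19) = 1479/19.
DWL = ½ × 11 × (1908/19 − 1479/19) = 4719/38.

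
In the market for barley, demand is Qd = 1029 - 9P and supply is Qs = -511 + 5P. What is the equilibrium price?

P* = 110

Set Qd = Qs: 1029 - 9P = -511 + 5P.
1540 = 14P, so P* = 110.
Q* = 1029 − 9(110) = 39.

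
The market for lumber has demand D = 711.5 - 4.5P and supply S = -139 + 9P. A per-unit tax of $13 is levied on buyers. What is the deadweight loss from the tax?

Pre-tax equilibrium: P* = 63, Q* = 428.
Tax on buyers shifts demand to D = 711.5 − 4.5(P + 13) = 653 - 4.5P.
653 - 4.5P = -139 + 9P gives seller price Ps = 176/3; buyers pay Pb = 176/3 + 13 = 215/3.
New quantity: Q = 711.5 − 4.5(215/3) = 389.
DWL = ½ × 13 × (428 − 389) = 253.5.

Deadweight loss = 253.5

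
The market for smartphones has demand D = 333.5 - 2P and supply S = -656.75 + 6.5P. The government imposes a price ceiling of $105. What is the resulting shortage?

Equilibrium price would be P* = 116.5, so the ceiling at 105 binds.
At P = 105: D = 333.5 − 2(105) = 123.5, S = -656.75 + 6.5(105) = 25.75.
Shortage = 123.5 − 25.75 = 97.75.

Shortage = 97.75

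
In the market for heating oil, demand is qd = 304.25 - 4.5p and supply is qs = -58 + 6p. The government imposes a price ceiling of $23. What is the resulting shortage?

Shortage = 120.75

Equilibrium price would be p* = 34.5, so the ceiling at 23 binds.
At p = 23: qd = 304.25 − 4.5(23) = 200.75, qs = -58 + 6(23) = 80.
Shortage = 200.75 − 80 = 120.75.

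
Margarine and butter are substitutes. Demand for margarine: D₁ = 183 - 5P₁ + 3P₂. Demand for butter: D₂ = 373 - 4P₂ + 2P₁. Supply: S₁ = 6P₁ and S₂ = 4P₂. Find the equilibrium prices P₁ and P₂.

P₁ = 31.5, P₂ = 54.5

Market 1: 183 - 5P₁ + 3P₂ = 6P₁ → 11P₁ - 3P₂ = 183.
Market 2: 8P₂ - 2P₁ = 373.
Eliminating P₂: 8×(1) + 3×(2) gives 82P₁ = 2583, so P₁ = 31.5.
Back-substitute into (2): P₂ = (373 + 2×31.5) / 8 = 54.5.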